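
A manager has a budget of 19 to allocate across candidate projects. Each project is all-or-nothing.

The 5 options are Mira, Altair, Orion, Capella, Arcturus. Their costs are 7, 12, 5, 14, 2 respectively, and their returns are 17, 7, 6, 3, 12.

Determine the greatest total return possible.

35

This is a 0-1 knapsack instance.
Mira + Arcturus: cost 7 + 2 = 9 ≤ 19, return 17 + 12 = 29.
Mira + Orion + Arcturus: cost 7 + 5 + 2 = 14 ≤ 19, return 17 + 6 + 12 = 35.
Best is Mira, Orion, and Arcturus with total return 35.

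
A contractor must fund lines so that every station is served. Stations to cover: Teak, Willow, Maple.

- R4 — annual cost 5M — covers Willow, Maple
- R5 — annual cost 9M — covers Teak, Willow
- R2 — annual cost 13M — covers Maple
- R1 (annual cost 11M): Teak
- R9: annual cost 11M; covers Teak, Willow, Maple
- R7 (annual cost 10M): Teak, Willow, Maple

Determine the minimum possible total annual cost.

10

R7 alone covers Teak, Willow, Maple — every station.
Total annual cost: 10.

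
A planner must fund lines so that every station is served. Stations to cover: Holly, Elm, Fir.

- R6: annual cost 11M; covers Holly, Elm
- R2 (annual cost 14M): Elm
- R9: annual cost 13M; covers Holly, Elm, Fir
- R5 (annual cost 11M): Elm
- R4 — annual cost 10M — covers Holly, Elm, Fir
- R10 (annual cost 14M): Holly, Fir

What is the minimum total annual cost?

R4 alone covers Holly, Elm, Fir — every station.
Total annual cost: 10.
No cover costs less than 10.

10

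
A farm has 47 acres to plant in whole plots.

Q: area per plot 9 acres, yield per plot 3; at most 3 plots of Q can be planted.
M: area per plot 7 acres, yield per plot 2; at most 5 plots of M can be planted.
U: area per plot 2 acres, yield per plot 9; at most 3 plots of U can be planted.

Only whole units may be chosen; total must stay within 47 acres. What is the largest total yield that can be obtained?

40

This is a bounded integer knapsack.
3×Q, 2×M, and 3×U: area 47 ≤ 47, yield 3·3 + 2·2 + 3·9 = 40.
2×Q, 3×M, and 3×U: area 45 ≤ 47, yield 2·3 + 3·2 + 3·9 = 39.
Best is 40.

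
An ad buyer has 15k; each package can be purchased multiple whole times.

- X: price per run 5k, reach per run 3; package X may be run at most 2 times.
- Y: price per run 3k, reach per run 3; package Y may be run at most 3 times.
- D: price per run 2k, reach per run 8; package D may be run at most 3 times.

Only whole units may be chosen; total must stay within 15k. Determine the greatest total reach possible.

Take 3×Y and 3×D: price 15 ≤ 15, reach 3·3 + 3·8 = 33.
D has the best ratio (8/2) and is taken to its limit of 3; remaining capacity is filled optimally with the others.

33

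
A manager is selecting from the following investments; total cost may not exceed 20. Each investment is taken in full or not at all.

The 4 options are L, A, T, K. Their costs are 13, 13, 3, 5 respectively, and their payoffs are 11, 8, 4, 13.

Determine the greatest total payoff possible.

24

Take L and K: cost 13 + 5 = 18 ≤ 20, payoff 11 + 13 = 24.
No other feasible combination does better.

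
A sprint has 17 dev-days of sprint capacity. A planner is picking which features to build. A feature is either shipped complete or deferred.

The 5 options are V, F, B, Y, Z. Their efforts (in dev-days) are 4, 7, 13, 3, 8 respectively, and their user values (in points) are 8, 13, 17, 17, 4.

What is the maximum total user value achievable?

V + F + Y: effort 4 + 7 + 3 = 14 ≤ 17, user value 8 + 13 + 17 = 38.
B + Y: effort 13 + 3 = 16 ≤ 17, user value 17 + 17 = 34.
F + Y: effort 7 + 3 = 10 ≤ 17, user value 13 + 17 = 30.
Best is V, F, and Y with total user value 38.

38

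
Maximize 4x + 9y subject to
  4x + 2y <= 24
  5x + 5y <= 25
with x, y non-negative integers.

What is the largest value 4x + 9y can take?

(x,y)=(0,5): 4·0+2·5=10≤24, 5·0+5·5=25≤25, objective 45.
(x,y)=(1,4): 4·1+2·4=12≤24, 5·1+5·4=25≤25, objective 40.
No feasible integer point exceeds 45.

45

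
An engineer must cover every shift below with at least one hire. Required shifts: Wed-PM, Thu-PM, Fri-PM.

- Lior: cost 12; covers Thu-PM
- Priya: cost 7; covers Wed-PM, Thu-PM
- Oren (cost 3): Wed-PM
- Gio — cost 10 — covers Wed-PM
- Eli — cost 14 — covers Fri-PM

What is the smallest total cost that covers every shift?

21

This is an integer covering problem.
The greedy cost-per-new-shift heuristic would pick Oren, Priya, and Eli for 24, but a cheaper cover exists.
Choose Priya and Eli: together they cover Wed-PM, Thu-PM, Fri-PM — every shift.
Total cost: 7 + 14 = 21.
No cover costs less than 21.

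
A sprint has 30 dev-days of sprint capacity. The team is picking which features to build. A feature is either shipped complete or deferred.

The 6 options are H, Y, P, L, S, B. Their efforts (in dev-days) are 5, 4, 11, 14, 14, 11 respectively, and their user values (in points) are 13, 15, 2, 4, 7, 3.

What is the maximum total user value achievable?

35

This is a 0-1 knapsack instance.
Allowing fractional choices, the relaxed optimum would be about 37.0, but features are indivisible.
H + Y + B: effort 5 + 4 + 11 = 20 ≤ 30, user value 13 + 15 + 3 = 31.
H + Y + L: effort 5 + 4 + 14 = 23 ≤ 30, user value 13 + 15 + 4 = 32.
H + Y + S: effort 5 + 4 + 14 = 23 ≤ 30, user value 13 + 15 + 7 = 35.
Best is H, Y, and S with total user value 35.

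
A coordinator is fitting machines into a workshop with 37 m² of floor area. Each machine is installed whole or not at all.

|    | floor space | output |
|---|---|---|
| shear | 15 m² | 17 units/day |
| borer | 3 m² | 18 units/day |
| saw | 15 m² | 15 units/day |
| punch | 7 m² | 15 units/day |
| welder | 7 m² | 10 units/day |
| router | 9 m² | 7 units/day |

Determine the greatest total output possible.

60

shear + borer + punch + welder: floor space 15 + 3 + 7 + 7 = 32 ≤ 37, output 17 + 18 + 15 + 10 = 60.
borer + saw + punch + welder: floor space 3 + 15 + 7 + 7 = 32 ≤ 37, output 18 + 15 + 15 + 10 = 58.
Best is shear, borer, punch, and welder with total output 60.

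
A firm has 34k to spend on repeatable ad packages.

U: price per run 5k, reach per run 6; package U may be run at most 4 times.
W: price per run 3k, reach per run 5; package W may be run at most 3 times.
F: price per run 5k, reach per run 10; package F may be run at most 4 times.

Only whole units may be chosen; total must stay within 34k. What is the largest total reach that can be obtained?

This is a bounded integer knapsack.
F has the best ratio (10/5); taking only F gives at most 4×10 = 40 (stopped by the supply cap of 4).
Mixing does better — 1×U, 3×W, and 4×F: price 34 ≤ 34, reach 1·6 + 3·5 + 4·10 = 61.

61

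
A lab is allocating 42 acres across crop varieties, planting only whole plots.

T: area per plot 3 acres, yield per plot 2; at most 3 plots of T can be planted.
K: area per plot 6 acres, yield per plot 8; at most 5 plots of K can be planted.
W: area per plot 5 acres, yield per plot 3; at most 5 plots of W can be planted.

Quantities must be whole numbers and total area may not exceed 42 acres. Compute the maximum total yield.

This is a bounded integer knapsack.
K has the best ratio (8/6); taking only K gives at most 5×8 = 40 (stopped by the supply cap of 5).
Mixing does better — 2×T, 5×K, and 1×W: area 41 ≤ 42, yield 2·2 + 5·8 + 1·3 = 47.

47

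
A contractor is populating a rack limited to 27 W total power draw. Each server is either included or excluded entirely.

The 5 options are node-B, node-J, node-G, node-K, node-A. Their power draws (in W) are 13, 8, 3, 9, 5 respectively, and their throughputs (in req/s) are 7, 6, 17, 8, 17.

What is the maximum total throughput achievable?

48

This is a 0-1 knapsack instance.
Take node-J, node-G, node-K, and node-A: power draw 8 + 3 + 9 + 5 = 25 ≤ 27, throughput 6 + 17 + 8 + 17 = 48.
No other feasible combination does better.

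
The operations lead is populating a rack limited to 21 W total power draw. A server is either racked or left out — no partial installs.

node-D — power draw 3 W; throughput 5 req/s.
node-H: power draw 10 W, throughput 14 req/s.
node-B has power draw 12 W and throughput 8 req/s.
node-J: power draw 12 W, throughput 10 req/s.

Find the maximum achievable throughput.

19

Allowing fractional choices, the relaxed optimum would be about 25.7, but servers are indivisible.
node-D + node-H: power draw 3 + 10 = 13 ≤ 21, throughput 5 + 14 = 19.
node-D + node-J: power draw 3 + 12 = 15 ≤ 21, throughput 5 + 10 = 15.
Best is node-D and node-H with total throughput 19.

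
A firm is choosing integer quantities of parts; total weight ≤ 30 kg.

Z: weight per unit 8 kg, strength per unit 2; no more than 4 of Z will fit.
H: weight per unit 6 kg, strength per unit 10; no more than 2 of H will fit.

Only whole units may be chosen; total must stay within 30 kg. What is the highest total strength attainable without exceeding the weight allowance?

24

This is a bounded integer knapsack.
2×Z and 2×H: weight 28 ≤ 30, strength 2·2 + 2·10 = 24.
1×Z and 2×H: weight 20 ≤ 30, strength 1·2 + 2·10 = 22.
Best is 24.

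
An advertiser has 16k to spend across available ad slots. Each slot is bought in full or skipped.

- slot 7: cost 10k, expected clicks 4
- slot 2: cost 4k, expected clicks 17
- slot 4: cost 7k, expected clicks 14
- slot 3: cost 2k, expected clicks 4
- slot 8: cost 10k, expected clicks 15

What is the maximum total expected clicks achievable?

36

Allowing fractional choices, the relaxed optimum would be about 39.5, but ad slots are indivisible.
slot 2 + slot 3 + slot 8: cost 4 + 2 + 10 = 16 ≤ 16, expected clicks 17 + 4 + 15 = 36.
slot 2 + slot 4 + slot 3: cost 4 + 7 + 2 = 13 ≤ 16, expected clicks 17 + 14 + 4 = 35.
Best is slot 2, slot 3, and slot 8 with total expected clicks 36.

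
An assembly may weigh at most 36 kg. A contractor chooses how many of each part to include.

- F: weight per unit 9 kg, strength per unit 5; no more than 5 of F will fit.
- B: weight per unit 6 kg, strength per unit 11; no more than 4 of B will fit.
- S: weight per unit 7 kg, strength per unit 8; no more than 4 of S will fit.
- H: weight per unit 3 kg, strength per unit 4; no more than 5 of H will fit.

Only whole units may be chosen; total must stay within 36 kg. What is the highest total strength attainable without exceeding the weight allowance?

Take 4×B and 4×H: weight 36 ≤ 36, strength 4·11 + 4·4 = 60.
B has the best ratio (11/6) and is taken to its limit of 4; remaining capacity is filled optimally with the others.

60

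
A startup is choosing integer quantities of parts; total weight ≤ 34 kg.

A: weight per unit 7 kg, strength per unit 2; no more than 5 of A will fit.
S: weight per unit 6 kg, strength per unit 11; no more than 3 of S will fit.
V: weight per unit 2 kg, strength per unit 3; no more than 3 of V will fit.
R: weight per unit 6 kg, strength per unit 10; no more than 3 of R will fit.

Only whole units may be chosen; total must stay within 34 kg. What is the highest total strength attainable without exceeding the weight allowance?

S has the best ratio (11/6); taking only S gives at most 3×11 = 33 (stopped by the supply cap of 3).
Mixing does better — 3×S, 2×V, and 2×R: weight 34 ≤ 34, strength 3·11 + 2·3 + 2·10 = 59.

59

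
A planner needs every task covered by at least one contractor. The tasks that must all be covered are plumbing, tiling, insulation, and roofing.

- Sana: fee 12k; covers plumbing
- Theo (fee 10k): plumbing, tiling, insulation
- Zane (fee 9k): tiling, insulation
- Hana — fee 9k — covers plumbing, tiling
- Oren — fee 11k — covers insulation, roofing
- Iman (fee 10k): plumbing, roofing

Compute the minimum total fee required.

19

This is a weighted set-cover instance.
The greedy cost-per-new-task heuristic would pick Theo and Iman for 20, but a cheaper cover exists.
Choose Zane and Iman: together they cover plumbing, tiling, insulation, roofing — every task.
Total fee: 9 + 10 = 19.
No cover costs less than 19.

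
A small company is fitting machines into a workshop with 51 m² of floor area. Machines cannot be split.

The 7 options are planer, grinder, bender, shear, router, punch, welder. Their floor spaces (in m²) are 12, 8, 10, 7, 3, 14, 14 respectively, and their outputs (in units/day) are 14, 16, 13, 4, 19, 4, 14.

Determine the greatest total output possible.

Allowing fractional choices, the relaxed optimum would be about 78.3, but machines are indivisible.
planer + grinder + shear + router + welder: floor space 12 + 8 + 7 + 3 + 14 = 44 ≤ 51, output 14 + 16 + 4 + 19 + 14 = 67.
planer + grinder + router + punch + welder: floor space 12 + 8 + 3 + 14 + 14 = 51 ≤ 51, output 14 + 16 + 19 + 4 + 14 = 67.
planer + grinder + bender + router + welder: floor space 12 + 8 + 10 + 3 + 14 = 47 ≤ 51, output 14 + 16 + 13 + 19 + 14 = 76.
Best is planer, grinder, bender, router, and welder with total output 76.

76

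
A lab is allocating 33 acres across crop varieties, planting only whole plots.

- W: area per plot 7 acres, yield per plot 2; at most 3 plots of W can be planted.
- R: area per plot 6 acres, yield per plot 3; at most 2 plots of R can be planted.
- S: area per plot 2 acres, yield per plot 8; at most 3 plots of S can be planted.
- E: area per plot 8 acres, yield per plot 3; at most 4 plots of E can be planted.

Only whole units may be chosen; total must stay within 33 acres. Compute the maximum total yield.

35

1×W, 2×R, 3×S, and 1×E: area 33 ≤ 33, yield 1·2 + 2·3 + 3·8 + 1·3 = 35.
2×W, 2×R, and 3×S: area 32 ≤ 33, yield 2·2 + 2·3 + 3·8 = 34.
Best is 35.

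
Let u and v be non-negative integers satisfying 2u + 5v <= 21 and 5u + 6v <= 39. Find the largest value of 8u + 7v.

56

Relaxing integrality, the LP optimum is 62.40 at (u,v) = (7.8, 0), which is not an integer point.
(u,v)=(7,0): 2·7+5·0=14≤21, 5·7+6·0=35≤39, objective 56.
(u,v)=(6,1): 2·6+5·1=17≤21, 5·6+6·1=36≤39, objective 55.
The best lattice point is (7,0), giving 56.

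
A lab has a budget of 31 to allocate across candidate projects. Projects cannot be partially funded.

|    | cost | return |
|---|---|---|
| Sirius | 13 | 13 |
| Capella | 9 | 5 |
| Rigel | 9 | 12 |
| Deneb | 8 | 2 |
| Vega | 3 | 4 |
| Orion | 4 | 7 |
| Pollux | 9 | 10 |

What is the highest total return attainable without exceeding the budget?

Take Sirius, Rigel, Vega, and Orion: cost 13 + 9 + 3 + 4 = 29 ≤ 31, return 13 + 12 + 4 + 7 = 36.
No other feasible combination does better.

36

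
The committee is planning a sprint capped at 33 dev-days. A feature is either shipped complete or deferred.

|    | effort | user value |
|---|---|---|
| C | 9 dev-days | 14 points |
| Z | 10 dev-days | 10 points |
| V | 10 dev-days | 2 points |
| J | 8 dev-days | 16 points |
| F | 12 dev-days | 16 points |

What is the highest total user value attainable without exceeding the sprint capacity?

This is a 0-1 knapsack instance.
Allowing fractional choices, the relaxed optimum would be about 50.0, but features are indivisible.
Z + J + F: effort 10 + 8 + 12 = 30 ≤ 33, user value 10 + 16 + 16 = 42.
C + J + F: effort 9 + 8 + 12 = 29 ≤ 33, user value 14 + 16 + 16 = 46.
Best is C, J, and F with total user value 46.

46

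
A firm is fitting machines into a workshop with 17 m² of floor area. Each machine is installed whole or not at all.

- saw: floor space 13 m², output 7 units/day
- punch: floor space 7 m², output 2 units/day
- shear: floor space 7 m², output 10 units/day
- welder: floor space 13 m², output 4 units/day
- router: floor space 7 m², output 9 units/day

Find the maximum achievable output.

punch + shear: floor space 7 + 7 = 14 ≤ 17, output 2 + 10 = 12.
punch + router: floor space 7 + 7 = 14 ≤ 17, output 2 + 9 = 11.
shear + router: floor space 7 + 7 = 14 ≤ 17, output 10 + 9 = 19.
Best is shear and router with total output 19.

19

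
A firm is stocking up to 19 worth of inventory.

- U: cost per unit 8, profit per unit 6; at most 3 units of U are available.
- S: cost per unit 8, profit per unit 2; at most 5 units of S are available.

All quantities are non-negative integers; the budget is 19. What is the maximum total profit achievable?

12

This is a bounded integer knapsack.
U has the best ratio (6/8); taking only U gives at most 2×6 = 12 (stopped by the cost limit).
Optimal: 2×U: cost 16 ≤ 19, profit 2·6 = 12.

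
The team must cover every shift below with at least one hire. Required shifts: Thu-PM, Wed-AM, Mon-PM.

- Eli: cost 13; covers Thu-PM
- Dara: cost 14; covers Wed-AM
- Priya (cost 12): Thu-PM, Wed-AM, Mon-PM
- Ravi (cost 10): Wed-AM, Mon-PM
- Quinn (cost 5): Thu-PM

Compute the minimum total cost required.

12

Priya alone covers Thu-PM, Wed-AM, Mon-PM — every shift.
Total cost: 12.
No cover costs less than 12.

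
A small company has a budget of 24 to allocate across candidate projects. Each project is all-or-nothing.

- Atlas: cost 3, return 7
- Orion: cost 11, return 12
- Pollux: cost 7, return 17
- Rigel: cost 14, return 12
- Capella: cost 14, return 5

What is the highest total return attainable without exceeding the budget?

Atlas + Pollux + Rigel: cost 3 + 7 + 14 = 24 ≤ 24, return 7 + 17 + 12 = 36.
Atlas + Orion + Pollux: cost 3 + 11 + 7 = 21 ≤ 24, return 7 + 12 + 17 = 36.
Orion + Pollux: cost 11 + 7 = 18 ≤ 24, return 12 + 17 = 29.
The maximum return is 36; one optimal choice is Atlas, Orion, and Pollux.

36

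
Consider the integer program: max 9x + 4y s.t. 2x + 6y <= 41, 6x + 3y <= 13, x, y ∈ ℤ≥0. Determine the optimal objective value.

18

Relaxing integrality, the LP optimum is 19.50 at (x,y) = (2.17, 0), which is not an integer point.
(x,y)=(2,0): 2·2+6·0=4≤41, 6·2+3·0=12≤13, objective 18.
(x,y)=(1,1): 2·1+6·1=8≤41, 6·1+3·1=9≤13, objective 13.
(x,y)=(1,0): 2·1+6·0=2≤41, 6·1+3·0=6≤13, objective 9.
Maximum is 18 at (x,y)=(2,0).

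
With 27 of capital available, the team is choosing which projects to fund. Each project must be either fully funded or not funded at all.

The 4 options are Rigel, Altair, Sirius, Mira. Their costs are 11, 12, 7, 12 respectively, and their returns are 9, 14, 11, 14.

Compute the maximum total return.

Treat it as a binary knapsack problem.
Allowing fractional choices, the relaxed optimum would be about 34.3, but projects are indivisible.
Altair + Mira: cost 12 + 12 = 24 ≤ 27, return 14 + 14 = 28.
Sirius + Mira: cost 7 + 12 = 19 ≤ 27, return 11 + 14 = 25.
Altair + Sirius: cost 12 + 7 = 19 ≤ 27, return 14 + 11 = 25.
Best is Altair and Mira with total return 28.

28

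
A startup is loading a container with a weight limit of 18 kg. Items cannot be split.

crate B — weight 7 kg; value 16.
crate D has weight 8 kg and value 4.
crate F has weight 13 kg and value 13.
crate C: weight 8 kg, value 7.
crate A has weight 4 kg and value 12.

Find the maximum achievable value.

Allowing fractional choices, the relaxed optimum would be about 35.0, but items are indivisible.
crate B + crate C: weight 7 + 8 = 15 ≤ 18, value 16 + 7 = 23.
crate F + crate A: weight 13 + 4 = 17 ≤ 18, value 13 + 12 = 25.
crate B + crate A: weight 7 + 4 = 11 ≤ 18, value 16 + 12 = 28.
Best is crate B and crate A with total value 28.

28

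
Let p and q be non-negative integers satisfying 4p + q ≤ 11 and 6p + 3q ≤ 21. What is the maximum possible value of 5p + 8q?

(p,q)=(0,7): 4·0+1·7=7≤11, 6·0+3·7=21≤21, objective 56.
(p,q)=(0,6): 4·0+1·6=6≤11, 6·0+3·6=18≤21, objective 48.
Maximum is 56 at (p,q)=(0,7).

56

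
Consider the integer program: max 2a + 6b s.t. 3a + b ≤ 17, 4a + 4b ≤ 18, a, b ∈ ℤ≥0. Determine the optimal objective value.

Relaxing integrality, the LP optimum is 27.00 at (a,b) = (0, 4.5), which is not an integer point.
(a,b)=(0,4): 3·0+1·4=4≤17, 4·0+4·4=16≤18, objective 24.
(a,b)=(1,3): 3·1+1·3=6≤17, 4·1+4·3=16≤18, objective 20.
No feasible integer point exceeds 24.

24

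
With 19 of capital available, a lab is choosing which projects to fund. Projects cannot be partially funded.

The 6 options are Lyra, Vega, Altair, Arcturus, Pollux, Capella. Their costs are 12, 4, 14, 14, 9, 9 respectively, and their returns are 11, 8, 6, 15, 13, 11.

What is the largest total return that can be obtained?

Vega + Arcturus: cost 4 + 14 = 18 ≤ 19, return 8 + 15 = 23.
Pollux + Capella: cost 9 + 9 = 18 ≤ 19, return 13 + 11 = 24.
Best is Pollux and Capella with total return 24.

24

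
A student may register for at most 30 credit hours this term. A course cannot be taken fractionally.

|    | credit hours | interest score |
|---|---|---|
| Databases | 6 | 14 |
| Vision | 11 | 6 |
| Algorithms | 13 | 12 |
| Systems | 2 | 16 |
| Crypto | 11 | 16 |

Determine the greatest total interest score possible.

52

Treat it as a binary knapsack problem.
Take Databases, Vision, Systems, and Crypto: credit hours 6 + 11 + 2 + 11 = 30 ≤ 30, interest score 14 + 6 + 16 + 16 = 52.
No other feasible combination does better.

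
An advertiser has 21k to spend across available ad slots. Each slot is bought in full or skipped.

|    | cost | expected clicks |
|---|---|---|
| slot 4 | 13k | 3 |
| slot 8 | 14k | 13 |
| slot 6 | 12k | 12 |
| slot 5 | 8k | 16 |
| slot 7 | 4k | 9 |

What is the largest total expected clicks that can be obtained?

28

Take slot 6 and slot 5: cost 12 + 8 = 20 ≤ 21, expected clicks 12 + 16 = 28.
No other feasible combination does better.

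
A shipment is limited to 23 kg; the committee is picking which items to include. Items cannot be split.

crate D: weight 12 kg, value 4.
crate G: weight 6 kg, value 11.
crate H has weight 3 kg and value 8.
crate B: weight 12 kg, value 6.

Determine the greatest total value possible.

25

Treat it as a binary knapsack problem.
Take crate G, crate H, and crate B: weight 6 + 3 + 12 = 21 ≤ 23, value 11 + 8 + 6 = 25.
No other feasible combination does better.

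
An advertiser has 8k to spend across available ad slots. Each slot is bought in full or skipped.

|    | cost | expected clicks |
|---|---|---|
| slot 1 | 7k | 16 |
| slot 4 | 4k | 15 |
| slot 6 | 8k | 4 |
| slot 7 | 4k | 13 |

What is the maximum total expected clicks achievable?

This is an integer program with binary decision variables.
Take slot 4 and slot 7: cost 4 + 4 = 8 ≤ 8, expected clicks 15 + 13 = 28.
No other feasible combination does better.

28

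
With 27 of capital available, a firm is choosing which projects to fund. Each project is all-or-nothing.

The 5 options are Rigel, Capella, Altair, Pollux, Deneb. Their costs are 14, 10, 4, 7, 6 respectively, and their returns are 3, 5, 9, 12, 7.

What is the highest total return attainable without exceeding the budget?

Take Capella, Altair, Pollux, and Deneb: cost 10 + 4 + 7 + 6 = 27 ≤ 27, return 5 + 9 + 12 + 7 = 33.
No other feasible combination does better.

33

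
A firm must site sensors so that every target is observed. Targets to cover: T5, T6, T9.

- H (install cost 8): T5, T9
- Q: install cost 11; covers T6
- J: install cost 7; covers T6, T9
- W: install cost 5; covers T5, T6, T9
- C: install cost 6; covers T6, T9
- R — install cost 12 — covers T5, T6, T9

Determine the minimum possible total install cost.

This is a weighted set-cover instance.
W alone covers T5, T6, T9 — every target.
Total install cost: 5.
No cover costs less than 5.

5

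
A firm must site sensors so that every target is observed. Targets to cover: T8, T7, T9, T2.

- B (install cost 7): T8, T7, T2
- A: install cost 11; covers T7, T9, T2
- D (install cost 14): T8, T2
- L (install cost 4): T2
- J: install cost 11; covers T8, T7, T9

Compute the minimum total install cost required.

The greedy cost-per-new-target heuristic would pick B and A for 18, but a cheaper cover exists.
Choose L and J: together they cover T8, T7, T9, T2 — every target.
Total install cost: 4 + 11 = 15.
No cover costs less than 15.

15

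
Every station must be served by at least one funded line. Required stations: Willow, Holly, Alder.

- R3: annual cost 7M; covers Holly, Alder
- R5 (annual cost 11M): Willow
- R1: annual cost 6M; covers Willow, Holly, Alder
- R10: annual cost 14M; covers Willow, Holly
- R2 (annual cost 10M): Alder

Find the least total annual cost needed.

R1 alone covers Willow, Holly, Alder — every station.
Total annual cost: 6.
No cover costs less than 6.

6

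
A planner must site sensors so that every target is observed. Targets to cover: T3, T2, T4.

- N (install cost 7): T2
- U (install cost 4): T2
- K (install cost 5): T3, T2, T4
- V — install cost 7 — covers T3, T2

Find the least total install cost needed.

K alone covers T3, T2, T4 — every target.
Total install cost: 5.

5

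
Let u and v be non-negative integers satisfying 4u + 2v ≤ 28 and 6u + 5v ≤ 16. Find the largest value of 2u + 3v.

Relaxing integrality, the LP optimum is 9.60 at (u,v) = (0, 3.2), which is not an integer point.
(u,v)=(0,3) is feasible, giving 9.
(u,v)=(1,2) is feasible, giving 8.
(u,v)=(0,2) is feasible, giving 6.
Maximum is 9 at (u,v)=(0,3).

9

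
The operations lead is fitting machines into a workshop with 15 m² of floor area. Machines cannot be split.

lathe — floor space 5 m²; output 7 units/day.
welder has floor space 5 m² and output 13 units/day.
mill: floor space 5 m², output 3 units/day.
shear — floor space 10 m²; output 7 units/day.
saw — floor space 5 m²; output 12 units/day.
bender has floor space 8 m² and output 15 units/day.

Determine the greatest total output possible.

Allowing fractional choices, the relaxed optimum would be about 34.4, but machines are indivisible.
welder + mill + saw: floor space 5 + 5 + 5 = 15 ≤ 15, output 13 + 3 + 12 = 28.
welder + bender: floor space 5 + 8 = 13 ≤ 15, output 13 + 15 = 28.
lathe + welder + saw: floor space 5 + 5 + 5 = 15 ≤ 15, output 7 + 13 + 12 = 32.
Best is lathe, welder, and saw with total output 32.

32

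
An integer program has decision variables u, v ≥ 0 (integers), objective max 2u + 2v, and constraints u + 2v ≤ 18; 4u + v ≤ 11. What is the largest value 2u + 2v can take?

18

Relaxing integrality, the LP optimum is 18.57 at (u,v) = (0.571, 8.71), which is not an integer point.
(u,v)=(0,9): 1·0+2·9=18≤18, 4·0+1·9=9≤11, objective 18.
(u,v)=(0,8): 1·0+2·8=16≤18, 4·0+1·8=8≤11, objective 16.
(u,v)=(1,7): 1·1+2·7=15≤18, 4·1+1·7=11≤11, objective 16.
(u,v)=(0,7): 1·0+2·7=14≤18, 4·0+1·7=7≤11, objective 14.
The best lattice point is (0,9), giving 18.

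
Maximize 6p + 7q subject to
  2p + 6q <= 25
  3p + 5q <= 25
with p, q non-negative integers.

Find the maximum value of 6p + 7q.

The continuous relaxation peaks at (8.33, 0) with value 50.00; rounding to a feasible lattice point costs some objective.
(p,q)=(8,0): 2·8+6·0=16≤25, 3·8+5·0=24≤25, objective 48.
(p,q)=(7,0): 2·7+6·0=14≤25, 3·7+5·0=21≤25, objective 42.
No feasible integer point exceeds 48.

48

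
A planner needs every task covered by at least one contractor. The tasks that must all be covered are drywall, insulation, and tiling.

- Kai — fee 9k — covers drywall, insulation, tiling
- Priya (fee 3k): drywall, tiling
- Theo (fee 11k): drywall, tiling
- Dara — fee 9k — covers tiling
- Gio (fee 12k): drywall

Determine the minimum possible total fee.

9

Kai alone covers drywall, insulation, tiling — every task.
Total fee: 9.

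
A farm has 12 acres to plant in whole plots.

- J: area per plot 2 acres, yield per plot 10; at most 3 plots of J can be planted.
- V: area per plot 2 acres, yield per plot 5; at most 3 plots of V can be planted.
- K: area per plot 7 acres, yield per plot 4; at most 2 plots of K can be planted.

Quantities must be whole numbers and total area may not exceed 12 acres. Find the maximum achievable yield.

This is a bounded integer knapsack.
Take 3×J and 3×V: area 12 ≤ 12, yield 3·10 + 3·5 = 45.
J has the best ratio (10/2) and is taken to its limit of 3; remaining capacity is filled optimally with the others.

45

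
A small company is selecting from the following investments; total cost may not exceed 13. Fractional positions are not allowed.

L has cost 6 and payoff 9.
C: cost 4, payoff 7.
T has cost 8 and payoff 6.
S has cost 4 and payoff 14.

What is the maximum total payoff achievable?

23

This is an integer program with binary decision variables.
Allowing fractional choices, the relaxed optimum would be about 28.5, but investments are indivisible.
C + S: cost 4 + 4 = 8 ≤ 13, payoff 7 + 14 = 21.
T + S: cost 8 + 4 = 12 ≤ 13, payoff 6 + 14 = 20.
L + S: cost 6 + 4 = 10 ≤ 13, payoff 9 + 14 = 23.
Best is L and S with total payoff 23.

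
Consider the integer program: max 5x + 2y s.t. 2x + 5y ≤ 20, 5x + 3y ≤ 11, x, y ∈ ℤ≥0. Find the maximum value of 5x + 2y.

10

(x,y)=(2,0): 2·2+5·0=4≤20, 5·2+3·0=10≤11, objective 10.
(x,y)=(1,1): 2·1+5·1=7≤20, 5·1+3·1=8≤11, objective 7.
(x,y)=(1,0): 2·1+5·0=2≤20, 5·1+3·0=5≤11, objective 5.
Maximum is 10 at (x,y)=(2,0).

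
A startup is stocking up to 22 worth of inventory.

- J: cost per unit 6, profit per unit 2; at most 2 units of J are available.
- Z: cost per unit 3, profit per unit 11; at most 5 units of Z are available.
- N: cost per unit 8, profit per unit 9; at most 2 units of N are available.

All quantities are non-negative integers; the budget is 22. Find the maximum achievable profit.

Take 1×J and 5×Z: cost 21 ≤ 22, profit 1·2 + 5·11 = 57.
Z has the best ratio (11/3) and is taken to its limit of 5; remaining capacity is filled optimally with the others.

57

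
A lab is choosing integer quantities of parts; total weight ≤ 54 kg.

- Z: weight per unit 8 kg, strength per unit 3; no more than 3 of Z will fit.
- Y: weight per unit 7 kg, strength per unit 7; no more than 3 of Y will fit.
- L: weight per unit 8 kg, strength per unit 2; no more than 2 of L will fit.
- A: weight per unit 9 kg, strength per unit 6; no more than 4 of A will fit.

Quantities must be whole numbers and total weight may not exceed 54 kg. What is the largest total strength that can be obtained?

39

This is a bounded integer knapsack.
Take 3×Y and 3×A: weight 48 ≤ 54, strength 3·7 + 3·6 = 39.
Y has the best ratio (7/7) and is taken to its limit of 3; remaining capacity is filled optimally with the others.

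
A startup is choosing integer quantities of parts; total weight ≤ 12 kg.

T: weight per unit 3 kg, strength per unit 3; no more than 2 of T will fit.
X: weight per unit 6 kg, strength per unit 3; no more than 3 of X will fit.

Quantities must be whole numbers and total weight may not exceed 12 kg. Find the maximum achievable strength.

This is a bounded integer knapsack.
T has the best ratio (3/3); taking only T gives at most 2×3 = 6 (stopped by the supply cap of 2).
Mixing does better — 2×T and 1×X: weight 12 ≤ 12, strength 2·3 + 1·3 = 9.

9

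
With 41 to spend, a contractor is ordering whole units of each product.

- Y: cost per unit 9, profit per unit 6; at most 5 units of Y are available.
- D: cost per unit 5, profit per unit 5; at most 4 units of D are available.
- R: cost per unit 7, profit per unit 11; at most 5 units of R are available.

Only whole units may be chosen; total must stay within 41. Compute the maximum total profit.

5×R: cost 35 ≤ 41, profit 5·11 = 55.
1×D and 5×R: cost 40 ≤ 41, profit 1·5 + 5·11 = 60.
Best is 60.

60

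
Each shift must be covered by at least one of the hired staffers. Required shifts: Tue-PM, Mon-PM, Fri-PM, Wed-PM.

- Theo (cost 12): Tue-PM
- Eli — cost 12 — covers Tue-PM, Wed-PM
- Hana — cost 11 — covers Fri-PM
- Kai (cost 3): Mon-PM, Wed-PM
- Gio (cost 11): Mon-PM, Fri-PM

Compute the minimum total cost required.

The greedy cost-per-new-shift heuristic would pick Kai, Hana, and Theo for 26, but a cheaper cover exists.
Choose Eli and Gio: together they cover Tue-PM, Mon-PM, Fri-PM, Wed-PM — every shift.
Total cost: 12 + 11 = 23.
No cover costs less than 23.

23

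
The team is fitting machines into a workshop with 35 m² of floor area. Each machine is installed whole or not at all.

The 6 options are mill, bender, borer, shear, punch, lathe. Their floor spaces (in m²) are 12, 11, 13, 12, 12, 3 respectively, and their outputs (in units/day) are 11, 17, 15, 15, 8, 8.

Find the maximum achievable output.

Take mill, bender, and shear: floor space 12 + 11 + 12 = 35 ≤ 35, output 11 + 17 + 15 = 43.
No other feasible combination does better.

43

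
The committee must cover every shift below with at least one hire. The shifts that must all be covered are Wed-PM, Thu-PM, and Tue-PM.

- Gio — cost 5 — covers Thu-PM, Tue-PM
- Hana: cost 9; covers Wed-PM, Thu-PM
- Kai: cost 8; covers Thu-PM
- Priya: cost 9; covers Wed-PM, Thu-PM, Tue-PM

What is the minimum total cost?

This is an integer covering problem.
The greedy cost-per-new-shift heuristic would pick Gio and Hana for 14, but a cheaper cover exists.
Priya alone covers Wed-PM, Thu-PM, Tue-PM — every shift.
Total cost: 9.
No cover costs less than 9.

9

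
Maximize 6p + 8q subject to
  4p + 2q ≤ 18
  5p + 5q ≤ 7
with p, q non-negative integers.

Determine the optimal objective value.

The continuous relaxation peaks at (0, 1.4) with value 11.20; rounding to a feasible lattice point costs some objective.
(p,q)=(0,1): 4·0+2·1=2≤18, 5·0+5·1=5≤7, objective 8.
(p,q)=(1,0): 4·1+2·0=4≤18, 5·1+5·0=5≤7, objective 6.
(p,q)=(0,0): 4·0+2·0=0≤18, 5·0+5·0=0≤7, objective 0.
Maximum is 8 at (p,q)=(0,1).

8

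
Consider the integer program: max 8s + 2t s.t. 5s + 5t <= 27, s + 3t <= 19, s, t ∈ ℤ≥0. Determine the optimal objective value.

Relaxing integrality, the LP optimum is 43.20 at (s,t) = (5.4, 0), which is not an integer point.
(s,t)=(5,0): 5·5+5·0=25≤27, 1·5+3·0=5≤19, objective 40.
(s,t)=(4,1): 5·4+5·1=25≤27, 1·4+3·1=7≤19, objective 34.
Maximum is 40 at (s,t)=(5,0).

40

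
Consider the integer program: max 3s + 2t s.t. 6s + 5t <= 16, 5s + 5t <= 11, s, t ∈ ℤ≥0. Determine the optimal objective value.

The continuous relaxation peaks at (2.2, 0) with value 6.60; rounding to a feasible lattice point costs some objective.
(s,t)=(2,0): 6·2+5·0=12≤16, 5·2+5·0=10≤11, objective 6.
(s,t)=(1,1): 6·1+5·1=11≤16, 5·1+5·1=10≤11, objective 5.
(s,t)=(1,0): 6·1+5·0=6≤16, 5·1+5·0=5≤11, objective 3.
Maximum is 6 at (s,t)=(2,0).

6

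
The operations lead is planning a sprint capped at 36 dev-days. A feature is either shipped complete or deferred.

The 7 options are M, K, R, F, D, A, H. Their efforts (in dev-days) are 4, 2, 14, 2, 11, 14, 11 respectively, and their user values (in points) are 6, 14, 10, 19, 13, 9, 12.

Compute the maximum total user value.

Allowing fractional choices, the relaxed optimum would be about 68.3, but features are indivisible.
M + K + F + D + H: effort 4 + 2 + 2 + 11 + 11 = 30 ≤ 36, user value 6 + 14 + 19 + 13 + 12 = 64.
M + K + R + F + D: effort 4 + 2 + 14 + 2 + 11 = 33 ≤ 36, user value 6 + 14 + 10 + 19 + 13 = 62.
M + K + F + D + A: effort 4 + 2 + 2 + 11 + 14 = 33 ≤ 36, user value 6 + 14 + 19 + 13 + 9 = 61.
Best is M, K, F, D, and H with total user value 64.

64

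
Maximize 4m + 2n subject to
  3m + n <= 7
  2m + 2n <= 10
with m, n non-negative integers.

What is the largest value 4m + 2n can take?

12

(m,n)=(1,4) is feasible, giving 12.
(m,n)=(0,5) is feasible, giving 10.
(m,n)=(1,3) is feasible, giving 10.
Maximum is 12 at (m,n)=(1,4).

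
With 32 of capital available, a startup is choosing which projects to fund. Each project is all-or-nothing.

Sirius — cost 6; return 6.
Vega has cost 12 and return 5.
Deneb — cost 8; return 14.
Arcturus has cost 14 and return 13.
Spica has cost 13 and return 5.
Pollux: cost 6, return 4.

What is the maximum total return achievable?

Allowing fractional choices, the relaxed optimum would be about 35.7, but projects are indivisible.
Deneb + Arcturus + Pollux: cost 8 + 14 + 6 = 28 ≤ 32, return 14 + 13 + 4 = 31.
Sirius + Vega + Deneb + Pollux: cost 6 + 12 + 8 + 6 = 32 ≤ 32, return 6 + 5 + 14 + 4 = 29.
Sirius + Deneb + Arcturus: cost 6 + 8 + 14 = 28 ≤ 32, return 6 + 14 + 13 = 33.
Best is Sirius, Deneb, and Arcturus with total return 33.

33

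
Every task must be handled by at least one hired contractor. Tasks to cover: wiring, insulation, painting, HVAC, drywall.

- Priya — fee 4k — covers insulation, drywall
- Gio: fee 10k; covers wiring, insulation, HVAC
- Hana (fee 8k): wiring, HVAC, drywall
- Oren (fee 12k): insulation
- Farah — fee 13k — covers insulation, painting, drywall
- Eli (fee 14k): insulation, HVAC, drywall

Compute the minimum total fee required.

21

Choose Hana and Farah: together they cover wiring, insulation, painting, HVAC, drywall — every task.
Total fee: 8 + 13 = 21.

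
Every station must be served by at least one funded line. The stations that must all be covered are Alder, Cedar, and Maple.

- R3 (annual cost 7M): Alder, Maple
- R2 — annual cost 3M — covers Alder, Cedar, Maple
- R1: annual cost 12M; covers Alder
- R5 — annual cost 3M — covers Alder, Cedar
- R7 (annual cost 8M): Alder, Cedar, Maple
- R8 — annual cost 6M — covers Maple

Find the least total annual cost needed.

3

R2 alone covers Alder, Cedar, Maple — every station.
Total annual cost: 3.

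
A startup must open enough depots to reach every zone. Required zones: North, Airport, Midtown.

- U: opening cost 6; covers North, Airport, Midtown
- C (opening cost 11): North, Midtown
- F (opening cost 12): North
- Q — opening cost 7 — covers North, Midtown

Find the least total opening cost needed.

6

This is a weighted set-cover instance.
U alone covers North, Airport, Midtown — every zone.
Total opening cost: 6.
No cover costs less than 6.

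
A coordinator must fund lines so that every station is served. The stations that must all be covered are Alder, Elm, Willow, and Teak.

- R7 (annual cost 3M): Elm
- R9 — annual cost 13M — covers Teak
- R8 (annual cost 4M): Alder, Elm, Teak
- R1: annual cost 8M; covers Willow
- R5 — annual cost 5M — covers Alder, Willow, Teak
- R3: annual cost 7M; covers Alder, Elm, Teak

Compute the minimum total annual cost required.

8

This is an integer covering problem.
Choose R7 and R5: together they cover Alder, Elm, Willow, Teak — every station.
Total annual cost: 3 + 5 = 8.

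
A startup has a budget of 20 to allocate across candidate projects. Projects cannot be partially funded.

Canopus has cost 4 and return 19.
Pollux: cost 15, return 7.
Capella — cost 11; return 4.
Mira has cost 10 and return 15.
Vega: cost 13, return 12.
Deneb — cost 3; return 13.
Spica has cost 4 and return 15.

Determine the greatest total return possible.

49

Canopus + Mira + Deneb: cost 4 + 10 + 3 = 17 ≤ 20, return 19 + 15 + 13 = 47.
Canopus + Mira + Spica: cost 4 + 10 + 4 = 18 ≤ 20, return 19 + 15 + 15 = 49.
Canopus + Deneb + Spica: cost 4 + 3 + 4 = 11 ≤ 20, return 19 + 13 + 15 = 47.
Best is Canopus, Mira, and Spica with total return 49.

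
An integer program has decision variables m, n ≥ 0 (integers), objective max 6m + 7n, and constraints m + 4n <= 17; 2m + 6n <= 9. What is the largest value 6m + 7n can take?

(m,n)=(4,0): 1·4+4·0=4≤17, 2·4+6·0=8≤9, objective 24.
(m,n)=(3,0): 1·3+4·0=3≤17, 2·3+6·0=6≤9, objective 18.
No feasible integer point exceeds 24.

24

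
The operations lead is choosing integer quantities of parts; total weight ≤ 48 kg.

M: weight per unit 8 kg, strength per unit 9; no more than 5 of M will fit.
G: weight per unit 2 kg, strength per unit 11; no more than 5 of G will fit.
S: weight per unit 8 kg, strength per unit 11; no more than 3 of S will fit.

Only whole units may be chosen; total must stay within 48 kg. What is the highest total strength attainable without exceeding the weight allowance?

97

This is a bounded integer knapsack.
Take 1×M, 5×G, and 3×S: weight 42 ≤ 48, strength 1·9 + 5·11 + 3·11 = 97.
G has the best ratio (11/2) and is taken to its limit of 5; remaining capacity is filled optimally with the others.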